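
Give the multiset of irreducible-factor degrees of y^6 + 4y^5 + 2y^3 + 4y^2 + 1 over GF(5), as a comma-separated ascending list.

Write f(y) = y^6 + 4y^5 + 2y^3 + 4y^2 + 1.
Roots in GF(5): f(0) = 1; f(1) = 2; f(2) = 0 → root; f(3) = 2; f(4) = 0 → root.
Linear factors from roots: (y + 3), (y + 1).
Complete factorization: f(y) = (y + 1)·(y + 3)·(y^2 + y + 2)·(y^2 + 4y + 1).
Factor degrees with multiplicity: 1 + 1 + 2 + 2 = 6.

1, 1, 2, 2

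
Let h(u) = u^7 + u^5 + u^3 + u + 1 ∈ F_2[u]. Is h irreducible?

Yes

Check for roots in F_2: h(0) = 1; h(1) = 1.
No roots, so no linear factors.
Monic irreducibles of degree 2 over GF(2): u^2 + u + 1.
None of them divide h (all give nonzero remainder).
Monic irreducibles of degree 3 over GF(2): u^3 + u + 1, u^3 + u^2 + 1.
None of them divide h (all give nonzero remainder).
No irreducible factor of degree ≤ 3 exists, so h is irreducible over GF(2).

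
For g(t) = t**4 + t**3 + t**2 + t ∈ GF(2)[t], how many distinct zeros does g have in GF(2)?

2

Evaluate at each of the 2 elements of GF(2):
g(0) = 0 → root; g(1) = 0 → root.
Roots: {0, 1}.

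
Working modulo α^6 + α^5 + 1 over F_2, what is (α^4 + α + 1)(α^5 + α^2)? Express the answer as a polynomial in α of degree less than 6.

α + 1

Multiply in F_2[α]: (α^4 + α + 1)·(α^5 + α^2) = α^9 + α^5 + α^3 + α^2.
Reduce using α^6 ≡ α^5 + 1 (mod α^6 + α^5 + 1).
Reduced: α + 1.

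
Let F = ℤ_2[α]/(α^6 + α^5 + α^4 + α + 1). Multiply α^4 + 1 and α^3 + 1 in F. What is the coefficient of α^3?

Multiply in ℤ_2[α]: (α^4 + 1)·(α^3 + 1) = α^7 + α^4 + α^3 + 1.
Reduce using α^6 ≡ α^5 + α^4 + α + 1 (mod α^6 + α^5 + α^4 + α + 1).
Reduced: α^3 + α^2.

1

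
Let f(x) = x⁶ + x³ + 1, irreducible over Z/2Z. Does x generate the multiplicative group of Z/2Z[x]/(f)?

No

|GF(2^6)^×| = 2^6 − 1 = 63. Prime factorization: 63 = 3^2·7.
f is primitive ⇔ x has order 63 in GF(2)[x]/(f), i.e. x^(63/q) ≠ 1 for each prime q | 63.
x^(21) mod f = x³.
x^(9) mod f = 1
Since x^(9) = 1, the order of x divides 9 < 63; not primitive.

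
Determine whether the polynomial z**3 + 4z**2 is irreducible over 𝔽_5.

Write m(z) = z**3 + 4z**2.
Check for roots in 𝔽_5: m(0) = 0 → root; m(1) = 0 → root; m(2) = 4; m(3) = 3; m(4) = 3.
m(0) = 0, so (z) divides m(z); m is reducible.

No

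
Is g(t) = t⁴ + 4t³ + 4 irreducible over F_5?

Yes

Check for roots in F_5: g(0) = 4; g(1) = 4; g(2) = 2; g(3) = 3; g(4) = 1.
No roots, so no linear factors.
Degree-2 irreducible divisors: test the 10 monic irreducibles of degree 2 over GF(5).
None of them divide g (all give nonzero remainder).
No irreducible factor of degree ≤ 2 exists, so g is irreducible over GF(5).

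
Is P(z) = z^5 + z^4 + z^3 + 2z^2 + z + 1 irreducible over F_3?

Check for roots in F_3: P(0) = 1; P(1) = 1; P(2) = 1.
No roots, so no linear factors.
Monic irreducibles of degree 2 over GF(3): z^2 + 1, z^2 + z + 2, z^2 + 2z + 2.
None of them divide P (all give nonzero remainder).
No irreducible factor of degree ≤ 2 exists, so P is irreducible over GF(3).

Yes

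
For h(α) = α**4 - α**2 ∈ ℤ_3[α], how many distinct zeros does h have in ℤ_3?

3

Evaluate at each of the 3 elements of ℤ_3:
h(0) = 0 → root; h(1) = 0 → root; h(2) = 0 → root.
Roots: {0, 1, 2}.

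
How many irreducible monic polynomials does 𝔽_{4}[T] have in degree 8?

The number of monic irreducibles of degree 8 over GF(4) is (1/8)·Σ_{d∣8} μ(8/d) 4^d.
Divisors of 8: 1, 2, 4, 8; μ(8/d) for each: 0, 0, -1, 1.
Σ = − 4^4 + 4^8 = 65280.
N = 65280/8 = 8160.

8160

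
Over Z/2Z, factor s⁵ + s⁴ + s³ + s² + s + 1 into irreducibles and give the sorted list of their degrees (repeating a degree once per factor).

Write h(s) = s⁵ + s⁴ + s³ + s² + s + 1.
Roots in Z/2Z: h(0) = 1; h(1) = 0 → root.
Linear factors from roots: (s + 1).
Complete factorization: h(s) = (s + 1)·(s² + s + 1)^2.
Factor degrees with multiplicity: 1 + 2 + 2 = 5.

1, 2, 2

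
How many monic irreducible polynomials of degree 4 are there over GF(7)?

588

Gauss's count: N_{7}(4) = (1/4) Σ_{d|4} μ(4/d)·7^d.
Divisors of 4: 1, 2, 4; μ(4/d) for each: 0, -1, 1.
Σ = − 7^2 + 7^4 = 2352.
N = 2352/4 = 588.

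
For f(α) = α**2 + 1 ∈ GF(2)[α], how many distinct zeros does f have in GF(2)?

1

Evaluate at each of the 2 elements of GF(2):
f(0) = 1; f(1) = 0 → root.
Roots: {1}.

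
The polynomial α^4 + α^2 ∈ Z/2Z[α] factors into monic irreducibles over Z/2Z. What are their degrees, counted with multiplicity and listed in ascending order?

Write f(α) = α^4 + α^2.
Roots in Z/2Z: f(0) = 0 → root; f(1) = 0 → root.
Linear factors from roots: (α), (α + 1).
Complete factorization: f(α) = (α)^2·(α + 1)^2.
Factor degrees with multiplicity: 1 + 1 + 1 + 1 = 4.

1, 1, 1, 1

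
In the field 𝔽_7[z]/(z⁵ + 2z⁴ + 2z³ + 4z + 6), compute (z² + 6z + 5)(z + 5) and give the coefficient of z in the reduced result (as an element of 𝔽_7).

Multiply in 𝔽_7[z]: (z² + 6z + 5)·(z + 5) = z³ + 4z² + 4.
Reduced: z³ + 4z² + 4.

0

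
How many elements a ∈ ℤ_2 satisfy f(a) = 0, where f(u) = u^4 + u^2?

Evaluate at each of the 2 elements of ℤ_2:
f(0) = 0 → root; f(1) = 0 → root.
Roots: {0, 1}.

2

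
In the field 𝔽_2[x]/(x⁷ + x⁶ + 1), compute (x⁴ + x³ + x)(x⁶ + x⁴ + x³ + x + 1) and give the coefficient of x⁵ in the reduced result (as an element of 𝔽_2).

0

Multiply in 𝔽_2[x]: (x⁴ + x³ + x)·(x⁶ + x⁴ + x³ + x + 1) = x¹⁰ + x⁹ + x⁸ + x⁷ + x⁶ + x⁴ + x³ + x² + x.
Reduce using x⁷ ≡ x⁶ + 1 (mod x⁷ + x⁶ + 1).
Reduced: x⁶ + x⁴ + x².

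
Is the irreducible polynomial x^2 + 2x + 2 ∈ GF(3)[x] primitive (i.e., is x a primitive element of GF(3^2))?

Write f(x) = x^2 + 2x + 2.
|GF(3^2)^×| = 3^2 − 1 = 8. Prime factorization: 8 = 2^3.
f is primitive ⇔ x has order 8 in GF(3)[x]/(f), i.e. x^(8/q) ≠ 1 for each prime q | 8.
x^(4) mod f = 2.
None equal 1, so x has full order 8; f is primitive.

Yes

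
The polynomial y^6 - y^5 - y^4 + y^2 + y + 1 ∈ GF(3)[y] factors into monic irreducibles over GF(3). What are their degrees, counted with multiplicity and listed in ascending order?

Write h(y) = y^6 - y^5 - y^4 + y^2 + y + 1.
Roots in GF(3): h(0) = 1; h(1) = 2; h(2) = 2.
Complete factorization: h(y) = (y^6 - y^5 - y^4 + y^2 + y + 1).
Factor degrees with multiplicity: 6 = 6.

6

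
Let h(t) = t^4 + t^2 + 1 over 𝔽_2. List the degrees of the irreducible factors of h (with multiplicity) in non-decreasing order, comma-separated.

2, 2

Roots in 𝔽_2: h(0) = 1; h(1) = 1.
Complete factorization: h(t) = (t^2 + t + 1)^2.
Factor degrees with multiplicity: 2 + 2 = 4.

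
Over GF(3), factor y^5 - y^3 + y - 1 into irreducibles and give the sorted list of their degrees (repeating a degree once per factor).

1, 1, 3

Write g(y) = y^5 - y^3 + y - 1.
Roots in GF(3): g(0) = 2; g(1) = 0 → root; g(2) = 1.
Linear factors from roots: (y - 1).
Complete factorization: g(y) = (y - 1)^2·(y^3 - y^2 - y - 1).
Factor degrees with multiplicity: 1 + 1 + 3 = 5.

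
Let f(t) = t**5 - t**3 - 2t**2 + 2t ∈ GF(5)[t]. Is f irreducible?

No

Check for roots in GF(5): f(0) = 0 → root; f(1) = 0 → root; f(2) = 0 → root; f(3) = 4; f(4) = 1.
f(0) = 0, so (t) divides f(t); f is reducible.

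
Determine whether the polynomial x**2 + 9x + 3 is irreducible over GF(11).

Write h(x) = x**2 + 9x + 3.
Check each element of GF(11) for a root: h(0)=3, h(1)=2, h(2)=3, h(3)=6, h(4)=0, h(5)=7, h(6)=5, h(7)=5, h(8)=7, h(9)=0, h(10)=6.
h(4) = 0, so (x − 4) divides h(x); h is reducible.

No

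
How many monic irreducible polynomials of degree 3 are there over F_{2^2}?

20

The number of monic irreducibles of degree 3 over GF(4) is (1/3)·Σ_{d∣3} μ(3/d) 4^d.
Divisors of 3: 1, 3; μ(3/d) for each: -1, 1.
Σ = − 4^1 + 4^3 = 60.
N = 60/3 = 20.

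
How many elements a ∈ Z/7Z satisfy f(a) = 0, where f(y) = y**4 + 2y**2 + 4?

Evaluate at each of the 7 elements of Z/7Z:
f(0) = 4; f(1) = 0 → root; f(2) = 0 → root; f(3) = 5; f(4) = 5; f(5) = 0 → root; f(6) = 0 → root.
Roots: {1, 2, 5, 6}.

4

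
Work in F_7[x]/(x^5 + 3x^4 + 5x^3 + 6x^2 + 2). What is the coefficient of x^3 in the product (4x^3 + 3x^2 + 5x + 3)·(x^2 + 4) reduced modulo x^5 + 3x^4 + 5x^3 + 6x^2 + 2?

Multiply in F_7[x]: (4x^3 + 3x^2 + 5x + 3)·(x^2 + 4) = 4x^5 + 3x^4 + x^2 + 6x + 5.
Reduce using x^5 ≡ 4x^4 + 2x^3 + x^2 + 5 (mod x^5 + 3x^4 + 5x^3 + 6x^2 + 2).
Reduced: 5x^4 + x^3 + 5x^2 + 6x + 4.

1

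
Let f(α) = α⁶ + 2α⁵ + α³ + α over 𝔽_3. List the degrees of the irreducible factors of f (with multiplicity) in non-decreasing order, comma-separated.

Roots in 𝔽_3: f(0) = 0 → root; f(1) = 2; f(2) = 0 → root.
Linear factors from roots: (α), (α + 1).
Complete factorization: f(α) = (α)·(α + 1)·(α² + 2α + 2)^2.
Factor degrees with multiplicity: 1 + 1 + 2 + 2 = 6.

1, 1, 2, 2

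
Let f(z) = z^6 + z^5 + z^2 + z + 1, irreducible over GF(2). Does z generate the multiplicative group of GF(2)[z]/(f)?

|GF(2^6)^×| = 2^6 − 1 = 63. Prime factorization: 63 = 3^2·7.
f is primitive ⇔ z has order 63 in GF(2)[z]/(f), i.e. z^(63/q) ≠ 1 for each prime q | 63.
z^(21) mod f = z^5 + z^3 + z^2.
z^(9) mod f = z^3 + z^2 + 1.
None equal 1, so z has full order 63; f is primitive.

Yes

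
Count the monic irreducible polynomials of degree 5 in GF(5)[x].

By the necklace-counting formula, N_5(5) = (1/5) Σ_{d|5} μ(5/d)·5^d.
Divisors of 5: 1, 5; μ(5/d) for each: -1, 1.
Σ = − 5^1 + 5^5 = 3120.
N = 3120/5 = 624.

624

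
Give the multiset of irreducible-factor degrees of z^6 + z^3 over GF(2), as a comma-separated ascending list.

Write h(z) = z^6 + z^3.
Roots in GF(2): h(0) = 0 → root; h(1) = 0 → root.
Linear factors from roots: (z), (z + 1).
Complete factorization: h(z) = (z + 1)·(z)^3·(z^2 + z + 1).
Factor degrees with multiplicity: 1 + 1 + 1 + 1 + 2 = 6.

1, 1, 1, 1, 2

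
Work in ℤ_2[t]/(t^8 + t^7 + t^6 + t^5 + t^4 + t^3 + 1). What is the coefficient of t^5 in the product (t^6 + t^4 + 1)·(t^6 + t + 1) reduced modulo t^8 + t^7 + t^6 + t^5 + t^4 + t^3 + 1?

1

Multiply in ℤ_2[t]: (t^6 + t^4 + 1)·(t^6 + t + 1) = t^12 + t^10 + t^7 + t^5 + t^4 + t + 1.
Reduce using t^8 ≡ t^7 + t^6 + t^5 + t^4 + t^3 + 1 (mod t^8 + t^7 + t^6 + t^5 + t^4 + t^3 + 1).
Reduced: t^7 + t^6 + t^5 + t^4 + t^3 + t^2 + 1.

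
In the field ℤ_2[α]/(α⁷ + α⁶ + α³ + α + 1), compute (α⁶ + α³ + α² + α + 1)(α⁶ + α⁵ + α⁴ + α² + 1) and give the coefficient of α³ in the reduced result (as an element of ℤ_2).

0

Multiply in ℤ_2[α]: (α⁶ + α³ + α² + α + 1)·(α⁶ + α⁵ + α⁴ + α² + 1) = α¹² + α¹¹ + α¹⁰ + α⁹ + α⁸ + α⁷ + α⁵ + α + 1.
Reduce using α⁷ ≡ α⁶ + α³ + α + 1 (mod α⁷ + α⁶ + α³ + α + 1).
Reduced: α⁶ + α⁴.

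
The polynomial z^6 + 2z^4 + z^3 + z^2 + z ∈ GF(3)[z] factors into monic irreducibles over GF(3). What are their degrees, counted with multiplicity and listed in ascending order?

Write f(z) = z^6 + 2z^4 + z^3 + z^2 + z.
Roots in GF(3): f(0) = 0 → root; f(1) = 0 → root; f(2) = 2.
Linear factors from roots: (z), (z + 2).
Complete factorization: f(z) = (z)·(z + 2)·(z^2 + 1)·(z^2 + z + 2).
Factor degrees with multiplicity: 1 + 1 + 2 + 2 = 6.

1, 1, 2, 2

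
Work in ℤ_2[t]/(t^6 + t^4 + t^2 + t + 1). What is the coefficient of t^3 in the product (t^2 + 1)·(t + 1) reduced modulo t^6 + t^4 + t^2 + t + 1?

Multiply in ℤ_2[t]: (t^2 + 1)·(t + 1) = t^3 + t^2 + t + 1.
Reduced: t^3 + t^2 + t + 1.

1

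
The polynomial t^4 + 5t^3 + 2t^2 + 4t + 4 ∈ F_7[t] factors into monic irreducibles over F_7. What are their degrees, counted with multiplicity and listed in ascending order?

Write f(t) = t^4 + 5t^3 + 2t^2 + 4t + 4.
Complete factorization: f(t) = (t^2 + 2t + 5)·(t^2 + 3t + 5).
Factor degrees with multiplicity: 2 + 2 = 4.

2, 2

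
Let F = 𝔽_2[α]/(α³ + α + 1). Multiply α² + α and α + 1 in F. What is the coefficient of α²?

0

Multiply in 𝔽_2[α]: (α² + α)·(α + 1) = α³ + α.
Reduce using α³ ≡ α + 1 (mod α³ + α + 1).
Reduced: 1.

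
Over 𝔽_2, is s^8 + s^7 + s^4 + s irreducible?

No

Write h(s) = s^8 + s^7 + s^4 + s.
Check for roots in 𝔽_2: h(0) = 0 → root; h(1) = 0 → root.
h(0) = 0, so (s) divides h(s); h is reducible.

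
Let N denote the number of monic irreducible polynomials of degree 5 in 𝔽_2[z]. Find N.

By the necklace-counting formula, N_2(5) = (1/5) Σ_{d|5} μ(5/d)·2^d.
Divisors of 5: 1, 5; μ(5/d) for each: -1, 1.
Σ = − 2^1 + 2^5 = 30.
N = 30/5 = 6.

6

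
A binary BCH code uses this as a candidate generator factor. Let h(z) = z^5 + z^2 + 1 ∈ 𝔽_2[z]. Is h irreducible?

Yes

Check for roots in 𝔽_2: h(0) = 1; h(1) = 1.
No roots, so no linear factors.
Monic irreducibles of degree 2 over GF(2): z^2 + z + 1.
None of them divide h (all give nonzero remainder).
No irreducible factor of degree ≤ 2 exists, so h is irreducible over GF(2).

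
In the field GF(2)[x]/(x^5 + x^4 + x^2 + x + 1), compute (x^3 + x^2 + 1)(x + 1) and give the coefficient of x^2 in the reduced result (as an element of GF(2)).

Multiply in GF(2)[x]: (x^3 + x^2 + 1)·(x + 1) = x^4 + x^2 + x + 1.
Reduced: x^4 + x^2 + x + 1.

1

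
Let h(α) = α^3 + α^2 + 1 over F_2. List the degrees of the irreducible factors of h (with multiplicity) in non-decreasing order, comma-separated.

3

Roots in F_2: h(0) = 1; h(1) = 1.
Complete factorization: h(α) = (α^3 + α^2 + 1).
Factor degrees with multiplicity: 3 = 3.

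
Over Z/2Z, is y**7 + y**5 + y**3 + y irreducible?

No

Write h(y) = y**7 + y**5 + y**3 + y.
Check for roots in Z/2Z: h(0) = 0 → root; h(1) = 0 → root.
h(0) = 0, so (y) divides h(y); h is reducible.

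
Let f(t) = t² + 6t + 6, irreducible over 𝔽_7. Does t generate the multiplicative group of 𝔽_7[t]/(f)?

|GF(7^2)^×| = 7^2 − 1 = 48. Prime factorization: 48 = 2^4·3.
f is primitive ⇔ t has order 48 in GF(7)[t]/(f), i.e. t^(48/q) ≠ 1 for each prime q | 48.
t^(24) mod f = 6.
t^(16) mod f = 1
Since t^(16) = 1, the order of t divides 16 < 48; not primitive.

No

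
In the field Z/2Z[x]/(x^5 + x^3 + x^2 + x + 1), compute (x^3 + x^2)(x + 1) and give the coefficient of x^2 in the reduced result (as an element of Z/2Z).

Multiply in Z/2Z[x]: (x^3 + x^2)·(x + 1) = x^4 + x^2.
Reduced: x^4 + x^2.

1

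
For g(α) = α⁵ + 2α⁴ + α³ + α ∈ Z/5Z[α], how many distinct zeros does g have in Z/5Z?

Evaluate at each of the 5 elements of Z/5Z:
g(0) = 0 → root; g(1) = 0 → root; g(2) = 4; g(3) = 0 → root; g(4) = 4.
Roots: {0, 1, 3}.

3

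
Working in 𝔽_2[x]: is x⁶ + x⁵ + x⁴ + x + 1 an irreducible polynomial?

Yes

Write f(x) = x⁶ + x⁵ + x⁴ + x + 1.
Check for roots in 𝔽_2: f(0) = 1; f(1) = 1.
No roots, so no linear factors.
Monic irreducibles of degree 2 over GF(2): x² + x + 1.
None of them divide f (all give nonzero remainder).
Monic irreducibles of degree 3 over GF(2): x³ + x + 1, x³ + x² + 1.
None of them divide f (all give nonzero remainder).
No irreducible factor of degree ≤ 3 exists, so f is irreducible over GF(2).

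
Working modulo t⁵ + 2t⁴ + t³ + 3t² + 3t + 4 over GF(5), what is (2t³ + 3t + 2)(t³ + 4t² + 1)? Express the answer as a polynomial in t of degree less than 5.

Multiply in GF(5)[t]: (2t³ + 3t + 2)·(t³ + 4t² + 1) = 2t⁶ + 3t⁵ + 3t⁴ + t³ + 3t² + 3t + 2.
Reduce using t⁵ ≡ 3t⁴ + 4t³ + 2t² + 2t + 1 (mod t⁵ + 2t⁴ + t³ + 3t² + 3t + 4).
Reduced: 3t⁴ + t³ + 3t + 1.

3t^4 + t^3 + 3t + 1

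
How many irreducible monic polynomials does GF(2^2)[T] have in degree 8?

Gauss's count: N_{4}(8) = (1/8) Σ_{d|8} μ(8/d)·4^d.
Divisors of 8: 1, 2, 4, 8; μ(8/d) for each: 0, 0, -1, 1.
Σ = − 4^4 + 4^8 = 65280.
N = 65280/8 = 8160.

8160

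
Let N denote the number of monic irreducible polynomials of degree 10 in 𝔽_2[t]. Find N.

99

By the necklace-counting formula, N_2(10) = (1/10) Σ_{d|10} μ(10/d)·2^d.
Divisors of 10: 1, 2, 5, 10; μ(10/d) for each: 1, -1, -1, 1.
Σ = 2^1 − 2^2 − 2^5 + 2^10 = 990.
N = 990/10 = 99.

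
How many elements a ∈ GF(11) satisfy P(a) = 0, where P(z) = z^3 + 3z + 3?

Evaluate at each of the 11 elements of GF(11):
P(0) = 3; P(1) = 7; P(2) = 6; P(3) = 6; P(4) = 2; P(5) = 0 → root; P(6) = 6; P(7) = 4; P(8) = 0 → root; P(9) = 0 → root; P(10) = 10.
Roots: {5, 8, 9}.

3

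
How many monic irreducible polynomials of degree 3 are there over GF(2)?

x^(2^3) − x is the product of all monic irreducibles of degree dividing 3; Möbius inversion gives N = (1/3) Σ μ(3/d)·2^d.
Divisors of 3: 1, 3; μ(3/d) for each: -1, 1.
Σ = − 2^1 + 2^3 = 6.
N = 6/3 = 2.

2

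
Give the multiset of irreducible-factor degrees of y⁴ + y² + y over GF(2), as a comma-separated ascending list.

Write g(y) = y⁴ + y² + y.
Roots in GF(2): g(0) = 0 → root; g(1) = 1.
Linear factors from roots: (y).
Complete factorization: g(y) = (y)·(y³ + y + 1).
Factor degrees with multiplicity: 1 + 3 = 4.

1, 3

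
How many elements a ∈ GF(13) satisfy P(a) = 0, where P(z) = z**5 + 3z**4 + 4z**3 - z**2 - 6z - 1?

1

Evaluate at each of the 13 elements of GF(13):
P(0) = 12; P(1) = 0 → root; P(2) = 4; P(3) = 7; P(4) = 5; P(5) = 10; P(6) = 1; P(7) = 5; P(8) = 9; P(9) = 2; P(10) = 4; P(11) = 4; P(12) = 2.
Roots: {1}.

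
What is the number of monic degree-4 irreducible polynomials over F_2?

x^(2^4) − x is the product of all monic irreducibles of degree dividing 4; Möbius inversion gives N = (1/4) Σ μ(4/d)·2^d.
Divisors of 4: 1, 2, 4; μ(4/d) for each: 0, -1, 1.
Σ = − 2^2 + 2^4 = 12.
N = 12/4 = 3.

3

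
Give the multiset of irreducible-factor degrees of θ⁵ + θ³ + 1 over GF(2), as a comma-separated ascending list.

Write f(θ) = θ⁵ + θ³ + 1.
Roots in GF(2): f(0) = 1; f(1) = 1.
Complete factorization: f(θ) = (θ⁵ + θ³ + 1).
Factor degrees with multiplicity: 5 = 5.

5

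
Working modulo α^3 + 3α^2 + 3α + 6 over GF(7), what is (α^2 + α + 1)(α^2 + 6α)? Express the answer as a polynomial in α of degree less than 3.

6α^2 + 2α + 4

Multiply in GF(7)[α]: (α^2 + α + 1)·(α^2 + 6α) = α^4 + 6α.
Reduce using α^3 ≡ 4α^2 + 4α + 1 (mod α^3 + 3α^2 + 3α + 6).
Reduced: 6α^2 + 2α + 4.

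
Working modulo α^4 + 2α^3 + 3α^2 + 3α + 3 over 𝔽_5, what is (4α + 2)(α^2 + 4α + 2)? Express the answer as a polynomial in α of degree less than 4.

4α^3 + 3α^2 + α + 4

Multiply in 𝔽_5[α]: (4α + 2)·(α^2 + 4α + 2) = 4α^3 + 3α^2 + α + 4.
Reduced: 4α^3 + 3α^2 + α + 4.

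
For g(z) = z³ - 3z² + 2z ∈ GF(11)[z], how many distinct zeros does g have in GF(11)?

Evaluate at each of the 11 elements of GF(11):
g(0) = 0 → root; g(1) = 0 → root; g(2) = 0 → root; g(3) = 6; g(4) = 2; g(5) = 5; g(6) = 10; g(7) = 1; g(8) = 6; g(9) = 9; g(10) = 5.
Roots: {0, 1, 2}.

3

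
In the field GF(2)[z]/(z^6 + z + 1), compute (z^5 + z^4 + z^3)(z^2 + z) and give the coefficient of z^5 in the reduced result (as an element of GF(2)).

0

Multiply in GF(2)[z]: (z^5 + z^4 + z^3)·(z^2 + z) = z^7 + z^4.
Reduce using z^6 ≡ z + 1 (mod z^6 + z + 1).
Reduced: z^4 + z^2 + z.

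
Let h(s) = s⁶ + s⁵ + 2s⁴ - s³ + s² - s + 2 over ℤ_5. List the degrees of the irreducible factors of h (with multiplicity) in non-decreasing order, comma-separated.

Roots in ℤ_5: h(0) = 2; h(1) = 0 → root; h(2) = 4; h(3) = 0 → root; h(4) = 2.
Linear factors from roots: (s - 1), (s + 2).
Complete factorization: h(s) = (s + 2)·(s - 1)·(s² + 2)^2.
Factor degrees with multiplicity: 1 + 1 + 2 + 2 = 6.

1, 1, 2, 2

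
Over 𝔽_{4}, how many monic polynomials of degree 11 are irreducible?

381300

x^(4^11) − x is the product of all monic irreducibles of degree dividing 11; Möbius inversion gives N = (1/11) Σ μ(11/d)·4^d.
Divisors of 11: 1, 11; μ(11/d) for each: -1, 1.
Σ = − 4^1 + 4^11 = 4194300.
N = 4194300/11 = 381300.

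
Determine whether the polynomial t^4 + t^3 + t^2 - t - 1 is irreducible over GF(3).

Write h(t) = t^4 + t^3 + t^2 - t - 1.
Check for roots in GF(3): h(0) = 2; h(1) = 1; h(2) = 1.
No roots, so no linear factors.
Monic irreducibles of degree 2 over GF(3): t^2 + 1, t^2 + t - 1, t^2 - t - 1.
None of them divide h (all give nonzero remainder).
No irreducible factor of degree ≤ 2 exists, so h is irreducible over GF(3).

Yes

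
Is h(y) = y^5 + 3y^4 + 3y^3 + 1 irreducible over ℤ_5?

No

Check for roots in ℤ_5: h(0) = 1; h(1) = 3; h(2) = 0 → root; h(3) = 3; h(4) = 0 → root.
h(2) = 0, so (y − 2) divides h(y); h is reducible.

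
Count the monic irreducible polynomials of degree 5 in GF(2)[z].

The number of monic irreducibles of degree 5 over GF(2) is (1/5)·Σ_{d∣5} μ(5/d) 2^d.
Divisors of 5: 1, 5; μ(5/d) for each: -1, 1.
Σ = − 2^1 + 2^5 = 30.
N = 30/5 = 6.

6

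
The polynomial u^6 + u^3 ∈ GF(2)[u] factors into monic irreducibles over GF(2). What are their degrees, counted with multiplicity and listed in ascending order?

Write g(u) = u^6 + u^3.
Roots in GF(2): g(0) = 0 → root; g(1) = 0 → root.
Linear factors from roots: (u), (u + 1).
Complete factorization: g(u) = (u + 1)·(u)^3·(u^2 + u + 1).
Factor degrees with multiplicity: 1 + 1 + 1 + 1 + 2 = 6.

1, 1, 1, 1, 2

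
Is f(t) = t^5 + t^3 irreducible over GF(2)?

No

Check for roots in GF(2): f(0) = 0 → root; f(1) = 0 → root.
f(0) = 0, so (t) divides f(t); f is reducible.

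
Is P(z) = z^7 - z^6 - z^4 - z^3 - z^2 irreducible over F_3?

Check for roots in F_3: P(0) = 0 → root; P(1) = 0 → root; P(2) = 0 → root.
P(0) = 0, so (z) divides P(z); P is reducible.

No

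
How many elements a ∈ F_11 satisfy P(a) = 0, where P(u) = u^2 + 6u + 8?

2

Evaluate at each of the 11 elements of F_11:
P(0) = 8; P(1) = 4; P(2) = 2; P(3) = 2; P(4) = 4; P(5) = 8; P(6) = 3; P(7) = 0 → root; P(8) = 10; P(9) = 0 → root; P(10) = 3.
Roots: {7, 9}.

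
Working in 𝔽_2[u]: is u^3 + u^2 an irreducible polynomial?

Write m(u) = u^3 + u^2.
Check for roots in 𝔽_2: m(0) = 0 → root; m(1) = 0 → root.
m(0) = 0, so (u) divides m(u); m is reducible.

No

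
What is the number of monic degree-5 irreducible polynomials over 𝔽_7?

Gauss's count: N_{7}(5) = (1/5) Σ_{d|5} μ(5/d)·7^d.
Divisors of 5: 1, 5; μ(5/d) for each: -1, 1.
Σ = − 7^1 + 7^5 = 16800.
N = 16800/5 = 3360.

3360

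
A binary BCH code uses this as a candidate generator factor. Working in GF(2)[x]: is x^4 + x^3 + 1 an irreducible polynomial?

Write f(x) = x^4 + x^3 + 1.
Check for roots in GF(2): f(0) = 1; f(1) = 1.
No roots, so no linear factors.
Monic irreducibles of degree 2 over GF(2): x^2 + x + 1.
None of them divide f (all give nonzero remainder).
No irreducible factor of degree ≤ 2 exists, so f is irreducible over GF(2).

Yes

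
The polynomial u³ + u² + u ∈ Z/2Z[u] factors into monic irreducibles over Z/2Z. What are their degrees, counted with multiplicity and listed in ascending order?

Write g(u) = u³ + u² + u.
Roots in Z/2Z: g(0) = 0 → root; g(1) = 1.
Linear factors from roots: (u).
Complete factorization: g(u) = (u)·(u² + u + 1).
Factor degrees with multiplicity: 1 + 2 = 3.

1, 2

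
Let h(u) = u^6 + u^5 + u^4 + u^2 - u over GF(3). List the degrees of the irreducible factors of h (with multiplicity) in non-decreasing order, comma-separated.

1, 1, 1, 3

Roots in GF(3): h(0) = 0 → root; h(1) = 0 → root; h(2) = 0 → root.
Linear factors from roots: (u), (u - 1), (u + 1).
Complete factorization: h(u) = (u)·(u + 1)·(u - 1)·(u^3 + u^2 - u + 1).
Factor degrees with multiplicity: 1 + 1 + 1 + 3 = 6.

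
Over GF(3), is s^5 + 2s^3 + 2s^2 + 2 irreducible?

Yes

Write P(s) = s^5 + 2s^3 + 2s^2 + 2.
Check for roots in GF(3): P(0) = 2; P(1) = 1; P(2) = 1.
No roots, so no linear factors.
Monic irreducibles of degree 2 over GF(3): s^2 + 1, s^2 + s + 2, s^2 + 2s + 2.
None of them divide P (all give nonzero remainder).
No irreducible factor of degree ≤ 2 exists, so P is irreducible over GF(3).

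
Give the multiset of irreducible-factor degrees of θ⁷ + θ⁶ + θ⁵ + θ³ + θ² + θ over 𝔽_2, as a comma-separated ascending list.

1, 1, 1, 1, 1, 2

Write f(θ) = θ⁷ + θ⁶ + θ⁵ + θ³ + θ² + θ.
Roots in 𝔽_2: f(0) = 0 → root; f(1) = 0 → root.
Linear factors from roots: (θ), (θ + 1).
Complete factorization: f(θ) = (θ)·(θ + 1)^4·(θ² + θ + 1).
Factor degrees with multiplicity: 1 + 1 + 1 + 1 + 1 + 2 = 7.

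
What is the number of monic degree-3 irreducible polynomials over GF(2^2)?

20

x^(4^3) − x is the product of all monic irreducibles of degree dividing 3; Möbius inversion gives N = (1/3) Σ μ(3/d)·4^d.
Divisors of 3: 1, 3; μ(3/d) for each: -1, 1.
Σ = − 4^1 + 4^3 = 60.
N = 60/3 = 20.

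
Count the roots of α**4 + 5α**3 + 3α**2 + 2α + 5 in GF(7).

Write P(α) = α**4 + 5α**3 + 3α**2 + 2α + 5.
Evaluate at each of the 7 elements of GF(7):
P(0) = 5; P(1) = 2; P(2) = 0 → root; P(3) = 2; P(4) = 0 → root; P(5) = 3; P(6) = 2.
Roots: {2, 4}.

2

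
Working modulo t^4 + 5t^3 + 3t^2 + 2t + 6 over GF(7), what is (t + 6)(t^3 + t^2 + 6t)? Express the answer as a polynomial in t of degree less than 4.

Multiply in GF(7)[t]: (t + 6)·(t^3 + t^2 + 6t) = t^4 + 5t^2 + t.
Reduce using t^4 ≡ 2t^3 + 4t^2 + 5t + 1 (mod t^4 + 5t^3 + 3t^2 + 2t + 6).
Reduced: 2t^3 + 2t^2 + 6t + 1.

2t^3 + 2t^2 + 6t + 1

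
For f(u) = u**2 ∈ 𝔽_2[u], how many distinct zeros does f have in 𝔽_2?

Evaluate at each of the 2 elements of 𝔽_2:
f(0) = 0 → root; f(1) = 1.
Roots: {0}.

1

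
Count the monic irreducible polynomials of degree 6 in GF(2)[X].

9

Gauss's count: N_{2}(6) = (1/6) Σ_{d|6} μ(6/d)·2^d.
Divisors of 6: 1, 2, 3, 6; μ(6/d) for each: 1, -1, -1, 1.
Σ = 2^1 − 2^2 − 2^3 + 2^6 = 54.
N = 54/6 = 9.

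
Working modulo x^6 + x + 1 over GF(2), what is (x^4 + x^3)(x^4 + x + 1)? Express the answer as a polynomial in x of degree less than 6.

x^5 + x

Multiply in GF(2)[x]: (x^4 + x^3)·(x^4 + x + 1) = x^8 + x^7 + x^5 + x^3.
Reduce using x^6 ≡ x + 1 (mod x^6 + x + 1).
Reduced: x^5 + x.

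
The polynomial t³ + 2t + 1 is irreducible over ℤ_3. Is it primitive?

Write f(t) = t³ + 2t + 1.
|GF(3^3)^×| = 3^3 − 1 = 26. Prime factorization: 26 = 2·13.
f is primitive ⇔ t has order 26 in GF(3)[t]/(f), i.e. t^(26/q) ≠ 1 for each prime q | 26.
t^(13) mod f = 2.
t^(2) mod f = t².
None equal 1, so t has full order 26; f is primitive.

Yes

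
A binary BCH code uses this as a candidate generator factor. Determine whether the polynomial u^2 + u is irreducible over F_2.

No

Write P(u) = u^2 + u.
Check for roots in F_2: P(0) = 0 → root; P(1) = 0 → root.
P(0) = 0, so (u) divides P(u); P is reducible.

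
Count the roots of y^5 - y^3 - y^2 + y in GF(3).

2

Write h(y) = y^5 - y^3 - y^2 + y.
Evaluate at each of the 3 elements of GF(3):
h(0) = 0 → root; h(1) = 0 → root; h(2) = 1.
Roots: {0, 1}.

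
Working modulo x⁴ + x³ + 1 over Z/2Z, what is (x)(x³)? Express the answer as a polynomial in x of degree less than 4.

x^3 + 1

Multiply in Z/2Z[x]: (x)·(x³) = x⁴.
Reduce using x⁴ ≡ x³ + 1 (mod x⁴ + x³ + 1).
Reduced: x³ + 1.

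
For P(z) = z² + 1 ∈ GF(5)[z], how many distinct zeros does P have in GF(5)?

Evaluate at each of the 5 elements of GF(5):
P(0) = 1; P(1) = 2; P(2) = 0 → root; P(3) = 0 → root; P(4) = 2.
Roots: {2, 3}.

2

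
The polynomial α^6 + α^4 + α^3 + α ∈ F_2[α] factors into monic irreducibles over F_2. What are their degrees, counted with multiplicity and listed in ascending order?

1, 1, 1, 1, 2

Write f(α) = α^6 + α^4 + α^3 + α.
Roots in F_2: f(0) = 0 → root; f(1) = 0 → root.
Linear factors from roots: (α), (α + 1).
Complete factorization: f(α) = (α)·(α + 1)^3·(α^2 + α + 1).
Factor degrees with multiplicity: 1 + 1 + 1 + 1 + 2 = 6.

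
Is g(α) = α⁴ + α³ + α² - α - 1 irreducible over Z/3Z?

Yes

Check for roots in Z/3Z: g(0) = 2; g(1) = 1; g(2) = 1.
No roots, so no linear factors.
Monic irreducibles of degree 2 over GF(3): α² + 1, α² + α - 1, α² - α - 1.
None of them divide g (all give nonzero remainder).
No irreducible factor of degree ≤ 2 exists, so g is irreducible over GF(3).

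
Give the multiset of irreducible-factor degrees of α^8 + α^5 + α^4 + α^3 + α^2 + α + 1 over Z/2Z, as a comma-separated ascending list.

Write g(α) = α^8 + α^5 + α^4 + α^3 + α^2 + α + 1.
Roots in Z/2Z: g(0) = 1; g(1) = 1.
Complete factorization: g(α) = (α^8 + α^5 + α^4 + α^3 + α^2 + α + 1).
Factor degrees with multiplicity: 8 = 8.

8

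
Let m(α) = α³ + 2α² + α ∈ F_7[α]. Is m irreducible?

No

Check for roots in F_7: m(0) = 0 → root; m(1) = 4; m(2) = 4; m(3) = 6; m(4) = 2; m(5) = 5; m(6) = 0 → root.
m(0) = 0, so (α) divides m(α); m is reducible.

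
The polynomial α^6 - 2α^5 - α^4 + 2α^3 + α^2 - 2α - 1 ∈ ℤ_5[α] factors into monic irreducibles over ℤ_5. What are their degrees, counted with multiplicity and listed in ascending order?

Write h(α) = α^6 - 2α^5 - α^4 + 2α^3 + α^2 - 2α - 1.
Roots in ℤ_5: h(0) = 4; h(1) = 3; h(2) = 4; h(3) = 3; h(4) = 2.
Complete factorization: h(α) = (α^6 - 2α^5 - α^4 + 2α^3 + α^2 - 2α - 1).
Factor degrees with multiplicity: 6 = 6.

6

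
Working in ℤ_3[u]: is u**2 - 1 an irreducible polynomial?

No

Write g(u) = u**2 - 1.
Check for roots in ℤ_3: g(0) = 2; g(1) = 0 → root; g(2) = 0 → root.
g(1) = 0, so (u − 1) divides g(u); g is reducible.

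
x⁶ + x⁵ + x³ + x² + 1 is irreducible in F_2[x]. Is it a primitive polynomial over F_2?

Yes

Write f(x) = x⁶ + x⁵ + x³ + x² + 1.
|GF(2^6)^×| = 2^6 − 1 = 63. Prime factorization: 63 = 3^2·7.
f is primitive ⇔ x has order 63 in GF(2)[x]/(f), i.e. x^(63/q) ≠ 1 for each prime q | 63.
x^(21) mod f = x⁴ + x² + x + 1.
x^(9) mod f = x² + x.
None equal 1, so x has full order 63; f is primitive.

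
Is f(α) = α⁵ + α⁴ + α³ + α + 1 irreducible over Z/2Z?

Yes

Check for roots in Z/2Z: f(0) = 1; f(1) = 1.
No roots, so no linear factors.
Monic irreducibles of degree 2 over GF(2): α² + α + 1.
None of them divide f (all give nonzero remainder).
No irreducible factor of degree ≤ 2 exists, so f is irreducible over GF(2).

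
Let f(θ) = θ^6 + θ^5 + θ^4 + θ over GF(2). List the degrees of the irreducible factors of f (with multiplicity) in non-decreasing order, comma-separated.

Roots in GF(2): f(0) = 0 → root; f(1) = 0 → root.
Linear factors from roots: (θ), (θ + 1).
Complete factorization: f(θ) = (θ)·(θ + 1)^2·(θ^3 + θ^2 + 1).
Factor degrees with multiplicity: 1 + 1 + 1 + 3 = 6.

1, 1, 1, 3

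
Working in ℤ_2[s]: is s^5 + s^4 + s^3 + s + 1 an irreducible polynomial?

Write g(s) = s^5 + s^4 + s^3 + s + 1.
Check for roots in ℤ_2: g(0) = 1; g(1) = 1.
No roots, so no linear factors.
Monic irreducibles of degree 2 over GF(2): s^2 + s + 1.
None of them divide g (all give nonzero remainder).
No irreducible factor of degree ≤ 2 exists, so g is irreducible over GF(2).

Yes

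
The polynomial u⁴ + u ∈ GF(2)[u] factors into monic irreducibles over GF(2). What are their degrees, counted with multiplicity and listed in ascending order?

Write g(u) = u⁴ + u.
Roots in GF(2): g(0) = 0 → root; g(1) = 0 → root.
Linear factors from roots: (u), (u + 1).
Complete factorization: g(u) = (u)·(u + 1)·(u² + u + 1).
Factor degrees with multiplicity: 1 + 1 + 2 = 4.

1, 1, 2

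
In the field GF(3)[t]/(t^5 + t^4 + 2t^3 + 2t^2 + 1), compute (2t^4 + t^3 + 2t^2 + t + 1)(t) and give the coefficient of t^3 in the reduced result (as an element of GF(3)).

Multiply in GF(3)[t]: (2t^4 + t^3 + 2t^2 + t + 1)·(t) = 2t^5 + t^4 + 2t^3 + t^2 + t.
Reduce using t^5 ≡ 2t^4 + t^3 + t^2 + 2 (mod t^5 + t^4 + 2t^3 + 2t^2 + 1).
Reduced: 2t^4 + t^3 + t + 1.

1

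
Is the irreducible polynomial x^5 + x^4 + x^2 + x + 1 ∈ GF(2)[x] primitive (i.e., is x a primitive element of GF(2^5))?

Write f(x) = x^5 + x^4 + x^2 + x + 1.
|GF(2^5)^×| = 2^5 − 1 = 31. Prime factorization: 31 = 31.
f is primitive ⇔ x has order 31 in GF(2)[x]/(f), i.e. x^(31/q) ≠ 1 for each prime q | 31.
x^(1) mod f = x.
None equal 1, so x has full order 31; f is primitive.

Yes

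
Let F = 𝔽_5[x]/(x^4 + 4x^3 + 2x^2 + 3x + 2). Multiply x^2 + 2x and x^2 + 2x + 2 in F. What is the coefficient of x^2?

Multiply in 𝔽_5[x]: (x^2 + 2x)·(x^2 + 2x + 2) = x^4 + 4x^3 + x^2 + 4x.
Reduce using x^4 ≡ x^3 + 3x^2 + 2x + 3 (mod x^4 + 4x^3 + 2x^2 + 3x + 2).
Reduced: 4x^2 + x + 3.

4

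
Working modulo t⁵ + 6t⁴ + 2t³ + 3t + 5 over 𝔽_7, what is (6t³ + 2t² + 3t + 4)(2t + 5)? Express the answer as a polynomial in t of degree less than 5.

Multiply in 𝔽_7[t]: (6t³ + 2t² + 3t + 4)·(2t + 5) = 5t⁴ + 6t³ + 2t² + 2t + 6.
Reduced: 5t⁴ + 6t³ + 2t² + 2t + 6.

5t^4 + 6t^3 + 2t^2 + 2t + 6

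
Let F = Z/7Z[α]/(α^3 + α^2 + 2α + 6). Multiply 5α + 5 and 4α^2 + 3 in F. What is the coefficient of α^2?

0

Multiply in Z/7Z[α]: (5α + 5)·(4α^2 + 3) = 6α^3 + 6α^2 + α + 1.
Reduce using α^3 ≡ 6α^2 + 5α + 1 (mod α^3 + α^2 + 2α + 6).
Reduced: 3α.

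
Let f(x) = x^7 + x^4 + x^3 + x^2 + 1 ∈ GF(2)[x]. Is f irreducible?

Yes

Check for roots in GF(2): f(0) = 1; f(1) = 1.
No roots, so no linear factors.
Monic irreducibles of degree 2 over GF(2): x^2 + x + 1.
None of them divide f (all give nonzero remainder).
Monic irreducibles of degree 3 over GF(2): x^3 + x + 1, x^3 + x^2 + 1.
None of them divide f (all give nonzero remainder).
No irreducible factor of degree ≤ 3 exists, so f is irreducible over GF(2).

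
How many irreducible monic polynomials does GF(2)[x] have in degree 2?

1

x^(2^2) − x is the product of all monic irreducibles of degree dividing 2; Möbius inversion gives N = (1/2) Σ μ(2/d)·2^d.
Divisors of 2: 1, 2; μ(2/d) for each: -1, 1.
Σ = − 2^1 + 2^2 = 2.
N = 2/2 = 1.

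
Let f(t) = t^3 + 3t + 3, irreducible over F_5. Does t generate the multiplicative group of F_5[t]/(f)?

|GF(5^3)^×| = 5^3 − 1 = 124. Prime factorization: 124 = 2^2·31.
f is primitive ⇔ t has order 124 in GF(5)[t]/(f), i.e. t^(124/q) ≠ 1 for each prime q | 124.
t^(62) mod f = 4.
t^(4) mod f = 2t^2 + 2t.
None equal 1, so t has full order 124; f is primitive.

Yes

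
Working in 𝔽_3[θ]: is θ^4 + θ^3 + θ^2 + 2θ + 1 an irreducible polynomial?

No

Write P(θ) = θ^4 + θ^3 + θ^2 + 2θ + 1.
Check for roots in 𝔽_3: P(0) = 1; P(1) = 0 → root; P(2) = 0 → root.
P(1) = 0, so (θ − 1) divides P(θ); P is reducible.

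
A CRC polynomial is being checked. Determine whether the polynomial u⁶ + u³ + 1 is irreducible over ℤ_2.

Yes

Write g(u) = u⁶ + u³ + 1.
Check for roots in ℤ_2: g(0) = 1; g(1) = 1.
No roots, so no linear factors.
Monic irreducibles of degree 2 over GF(2): u² + u + 1.
None of them divide g (all give nonzero remainder).
Monic irreducibles of degree 3 over GF(2): u³ + u + 1, u³ + u² + 1.
None of them divide g (all give nonzero remainder).
No irreducible factor of degree ≤ 3 exists, so g is irreducible over GF(2).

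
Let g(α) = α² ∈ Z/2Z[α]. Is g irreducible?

Check for roots in Z/2Z: g(0) = 0 → root; g(1) = 1.
g(0) = 0, so (α) divides g(α); g is reducible.

No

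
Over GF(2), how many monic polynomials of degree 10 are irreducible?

99

Gauss's count: N_{2}(10) = (1/10) Σ_{d|10} μ(10/d)·2^d.
Divisors of 10: 1, 2, 5, 10; μ(10/d) for each: 1, -1, -1, 1.
Σ = 2^1 − 2^2 − 2^5 + 2^10 = 990.
N = 990/10 = 99.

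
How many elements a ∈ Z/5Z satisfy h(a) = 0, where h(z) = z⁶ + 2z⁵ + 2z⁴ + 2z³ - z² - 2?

Evaluate at each of the 5 elements of Z/5Z:
h(0) = 3; h(1) = 4; h(2) = 0 → root; h(3) = 0 → root; h(4) = 1.
Roots: {2, 3}.

2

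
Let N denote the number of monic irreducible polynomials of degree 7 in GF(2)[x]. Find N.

18

The number of monic irreducibles of degree 7 over GF(2) is (1/7)·Σ_{d∣7} μ(7/d) 2^d.
Divisors of 7: 1, 7; μ(7/d) for each: -1, 1.
Σ = − 2^1 + 2^7 = 126.
N = 126/7 = 18.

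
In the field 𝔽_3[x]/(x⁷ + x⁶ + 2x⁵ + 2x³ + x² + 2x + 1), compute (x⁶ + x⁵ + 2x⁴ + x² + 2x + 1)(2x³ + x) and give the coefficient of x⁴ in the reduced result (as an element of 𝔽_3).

2

Multiply in 𝔽_3[x]: (x⁶ + x⁵ + 2x⁴ + x² + 2x + 1)·(2x³ + x) = 2x⁹ + 2x⁸ + 2x⁷ + x⁶ + x⁵ + x⁴ + 2x² + x.
Reduce using x⁷ ≡ 2x⁶ + x⁵ + x³ + 2x² + x + 2 (mod x⁷ + x⁶ + 2x⁵ + 2x³ + x² + 2x + 1).
Reduced: x⁵ + 2x⁴ + 2x² + 2x + 2.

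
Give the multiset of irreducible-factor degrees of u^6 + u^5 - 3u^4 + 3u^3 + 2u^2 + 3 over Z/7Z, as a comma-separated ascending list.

1, 2, 3

Write h(u) = u^6 + u^5 - 3u^4 + 3u^3 + 2u^2 + 3.
Linear factors from roots: (u - 1).
Complete factorization: h(u) = (u - 1)·(u^2 - 3u - 1)·(u^3 - 2u^2 + u + 3).
Factor degrees with multiplicity: 1 + 2 + 3 = 6.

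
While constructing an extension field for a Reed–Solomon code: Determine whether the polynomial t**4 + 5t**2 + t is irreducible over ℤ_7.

Write m(t) = t**4 + 5t**2 + t.
Check for roots in ℤ_7: m(0) = 0 → root; m(1) = 0 → root; m(2) = 3; m(3) = 3; m(4) = 4; m(5) = 6; m(6) = 5.
m(0) = 0, so (t) divides m(t); m is reducible.

No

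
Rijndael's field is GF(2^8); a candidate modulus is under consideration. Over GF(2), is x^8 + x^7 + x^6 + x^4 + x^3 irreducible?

Write P(x) = x^8 + x^7 + x^6 + x^4 + x^3.
Check for roots in GF(2): P(0) = 0 → root; P(1) = 1.
P(0) = 0, so (x) divides P(x); P is reducible.

No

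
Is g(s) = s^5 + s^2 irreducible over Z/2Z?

No

Check for roots in Z/2Z: g(0) = 0 → root; g(1) = 0 → root.
g(0) = 0, so (s) divides g(s); g is reducible.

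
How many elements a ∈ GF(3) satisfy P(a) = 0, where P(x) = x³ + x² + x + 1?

Evaluate at each of the 3 elements of GF(3):
P(0) = 1; P(1) = 1; P(2) = 0 → root.
Roots: {2}.

1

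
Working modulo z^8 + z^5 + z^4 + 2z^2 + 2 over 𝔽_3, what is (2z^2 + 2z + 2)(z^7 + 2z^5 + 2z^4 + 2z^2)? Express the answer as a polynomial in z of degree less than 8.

Multiply in 𝔽_3[z]: (2z^2 + 2z + 2)·(z^7 + 2z^5 + 2z^4 + 2z^2) = 2z^9 + 2z^8 + 2z^6 + 2z^5 + 2z^4 + z^3 + z^2.
Reduce using z^8 ≡ 2z^5 + 2z^4 + z^2 + 1 (mod z^8 + z^5 + z^4 + 2z^2 + 2).
Reduced: z^5 + 2z + 2.

z^5 + 2z + 2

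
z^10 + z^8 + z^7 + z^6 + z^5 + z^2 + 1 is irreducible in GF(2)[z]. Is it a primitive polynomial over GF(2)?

Write f(z) = z^10 + z^8 + z^7 + z^6 + z^5 + z^2 + 1.
|GF(2^10)^×| = 2^10 − 1 = 1023. Prime factorization: 1023 = 3·11·31.
f is primitive ⇔ z has order 1023 in GF(2)[z]/(f), i.e. z^(1023/q) ≠ 1 for each prime q | 1023.
z^(341) mod f = z^9 + z^6 + z^5 + z^2 + z.
z^(93) mod f = z^8 + z^7 + z^2 + z.
z^(33) mod f = z^7 + z^6 + z^5 + z^4 + z + 1.
None equal 1, so z has full order 1023; f is primitive.

Yes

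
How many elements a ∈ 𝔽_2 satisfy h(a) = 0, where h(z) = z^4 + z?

Evaluate at each of the 2 elements of 𝔽_2:
h(0) = 0 → root; h(1) = 0 → root.
Roots: {0, 1}.

2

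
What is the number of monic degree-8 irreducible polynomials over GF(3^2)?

5380020

x^(9^8) − x is the product of all monic irreducibles of degree dividing 8; Möbius inversion gives N = (1/8) Σ μ(8/d)·9^d.
Divisors of 8: 1, 2, 4, 8; μ(8/d) for each: 0, 0, -1, 1.
Σ = − 9^4 + 9^8 = 43040160.
N = 43040160/8 = 5380020.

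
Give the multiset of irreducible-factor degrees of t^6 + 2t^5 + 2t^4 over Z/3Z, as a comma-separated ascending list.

Write h(t) = t^6 + 2t^5 + 2t^4.
Roots in Z/3Z: h(0) = 0 → root; h(1) = 2; h(2) = 1.
Linear factors from roots: (t).
Complete factorization: h(t) = (t)^4·(t^2 + 2t + 2).
Factor degrees with multiplicity: 1 + 1 + 1 + 1 + 2 = 6.

1, 1, 1, 1, 2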